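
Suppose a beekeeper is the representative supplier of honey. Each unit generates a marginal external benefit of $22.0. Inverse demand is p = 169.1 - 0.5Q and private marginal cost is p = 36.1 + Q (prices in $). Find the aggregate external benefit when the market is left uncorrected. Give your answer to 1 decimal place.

$1950.7

Market equilibrium (private): 36.1 + Q = 169.1 - 0.5Q → Q_m = 88.6667.
Total external benefit = MEB × Q_m = 22.0 × 88.6667 = 1950.6674.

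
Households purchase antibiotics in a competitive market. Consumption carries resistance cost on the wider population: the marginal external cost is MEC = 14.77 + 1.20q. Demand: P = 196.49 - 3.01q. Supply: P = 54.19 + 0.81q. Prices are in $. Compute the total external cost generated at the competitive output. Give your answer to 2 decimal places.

Market equilibrium (private): 54.19 + 0.81q = 196.49 - 3.01q → q_m = 37.2513.
Total external cost = ∫₀^{q_m} (14.77 + 1.20q) dq = 14.77×37.2513 + ½×1.20×37.2513² = 1382.7973.

$1382.80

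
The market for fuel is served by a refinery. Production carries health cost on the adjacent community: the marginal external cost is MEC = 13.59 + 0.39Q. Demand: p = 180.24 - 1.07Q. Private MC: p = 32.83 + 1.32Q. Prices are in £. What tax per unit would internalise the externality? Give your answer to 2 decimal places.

tax = £32.36 per unit

Social marginal cost = private MC + MEC = 46.42 + 1.71Q.
Set SMC = demand: 46.42 + 1.71Q = 180.24 - 1.07Q → Q* = 48.1367.
The Pigouvian tax equals MEC at Q*: 13.59 + 0.39×48.1367 = 32.3633.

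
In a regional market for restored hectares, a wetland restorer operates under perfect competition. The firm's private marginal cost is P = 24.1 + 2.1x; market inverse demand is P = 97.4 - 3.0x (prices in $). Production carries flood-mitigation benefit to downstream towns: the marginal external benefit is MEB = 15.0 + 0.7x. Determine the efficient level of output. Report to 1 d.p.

x* = 20.1

Social marginal cost = private MC − MEB = 9.1 + 1.4x.
Set SMC = demand: 9.1 + 1.4x = 97.4 - 3.0x → x* = 20.0682.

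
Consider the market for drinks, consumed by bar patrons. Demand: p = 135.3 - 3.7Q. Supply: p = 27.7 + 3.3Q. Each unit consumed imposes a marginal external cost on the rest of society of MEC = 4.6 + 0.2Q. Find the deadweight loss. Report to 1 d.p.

DWL = 4.1

Market equilibrium (private): 27.7 + 3.3Q = 135.3 - 3.7Q → Q_m = 15.3714.
Social marginal benefit = demand − MEC = 130.7 - 3.9Q.
Set SMB = MC: 130.7 - 3.9Q = 27.7 + 3.3Q → Q* = 14.3056.
The loss is the area between SMB and MC from Q* to Q_m; with linear curves that's a triangle of height MEC(Q_m).
DWL = ½ × 1.0658 × 7.6743 = 4.0896.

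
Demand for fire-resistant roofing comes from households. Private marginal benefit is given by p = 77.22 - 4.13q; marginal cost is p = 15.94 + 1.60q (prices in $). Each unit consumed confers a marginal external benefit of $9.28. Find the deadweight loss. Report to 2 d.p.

DWL = $7.51

Market equilibrium (private): 15.94 + 1.60q = 77.22 - 4.13q → q_m = 10.6946.
Social marginal benefit = demand + MEB = 86.50 - 4.13q.
Set SMB = MC: 86.50 - 4.13q = 15.94 + 1.60q → q* = 12.3141.
The loss is the area between SMB and MC from q* to q_m; with linear curves that's a triangle of height MEB(q_m).
DWL = ½ × 1.6195 × 9.2800 = 7.5145.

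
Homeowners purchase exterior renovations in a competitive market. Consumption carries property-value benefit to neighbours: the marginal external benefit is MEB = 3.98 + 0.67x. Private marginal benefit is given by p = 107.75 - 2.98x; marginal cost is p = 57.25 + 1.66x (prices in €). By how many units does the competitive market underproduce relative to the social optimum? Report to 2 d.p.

2.84 units

Market equilibrium (private): 57.25 + 1.66x = 107.75 - 2.98x → x_m = 10.8836.
Social marginal benefit = demand + MEB = 111.73 - 2.31x.
Set SMB = MC: 111.73 - 2.31x = 57.25 + 1.66x → x* = 13.7229.
Gap = |10.8836 − 13.7229| = 2.8393.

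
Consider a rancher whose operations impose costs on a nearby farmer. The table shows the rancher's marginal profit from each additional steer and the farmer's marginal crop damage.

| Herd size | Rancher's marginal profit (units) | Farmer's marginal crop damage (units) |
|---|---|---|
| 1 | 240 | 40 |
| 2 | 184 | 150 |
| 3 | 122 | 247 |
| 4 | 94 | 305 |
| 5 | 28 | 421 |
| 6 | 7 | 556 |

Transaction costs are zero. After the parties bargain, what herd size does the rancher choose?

2

Bargaining reaches the level where marginal profit last exceeds marginal crop damage.
That holds through level 2 (184 ≥ 150) but not at 3 (122 < 247).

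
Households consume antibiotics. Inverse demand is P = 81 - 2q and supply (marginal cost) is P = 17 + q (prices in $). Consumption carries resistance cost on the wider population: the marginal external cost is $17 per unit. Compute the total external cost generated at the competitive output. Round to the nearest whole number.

$363

Market equilibrium (private): 17 + q = 81 - 2q → q_m = 21.3333.
Total external cost = MEC × q_m = 17 × 21.3333 = 362.6661.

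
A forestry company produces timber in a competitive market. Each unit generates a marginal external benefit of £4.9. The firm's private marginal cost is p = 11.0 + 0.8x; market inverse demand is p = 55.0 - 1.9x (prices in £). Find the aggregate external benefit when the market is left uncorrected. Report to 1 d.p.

£79.9

Market equilibrium (private): 11.0 + 0.8x = 55.0 - 1.9x → x_m = 16.2963.
Total external benefit = MEB × x_m = 4.9 × 16.2963 = 79.8519.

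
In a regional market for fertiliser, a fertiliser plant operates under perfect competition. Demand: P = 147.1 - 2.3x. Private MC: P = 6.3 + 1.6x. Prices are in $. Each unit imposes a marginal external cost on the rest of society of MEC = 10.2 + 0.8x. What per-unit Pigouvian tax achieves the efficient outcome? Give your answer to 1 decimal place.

tax = $32.4 per unit

Social marginal cost = private MC + MEC = 16.5 + 2.4x.
Set SMC = demand: 16.5 + 2.4x = 147.1 - 2.3x → x* = 27.7872.
The Pigouvian tax equals MEC at x*: 10.2 + 0.8×27.7872 = 32.4298.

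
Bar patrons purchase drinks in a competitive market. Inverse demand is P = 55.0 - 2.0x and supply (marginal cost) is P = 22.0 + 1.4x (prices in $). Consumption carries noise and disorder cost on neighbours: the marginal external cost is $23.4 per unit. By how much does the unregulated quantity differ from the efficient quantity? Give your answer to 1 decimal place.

Market equilibrium (private): 22.0 + 1.4x = 55.0 - 2.0x → x_m = 9.7059.
Social marginal benefit = demand − MEC = 31.6 - 2.0x.
Set SMB = MC: 31.6 - 2.0x = 22.0 + 1.4x → x* = 2.8235.
Gap = |9.7059 − 2.8235| = 6.8824.

6.9 units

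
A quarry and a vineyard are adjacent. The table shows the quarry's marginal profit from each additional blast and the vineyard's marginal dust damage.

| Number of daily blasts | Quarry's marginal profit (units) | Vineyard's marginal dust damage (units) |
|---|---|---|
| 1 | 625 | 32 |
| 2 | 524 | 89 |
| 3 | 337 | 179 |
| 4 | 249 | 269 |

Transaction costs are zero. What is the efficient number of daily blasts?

Bargaining reaches the level where marginal profit last exceeds marginal dust damage.
That holds through level 3 (337 ≥ 179) but not at 4 (249 < 269).

3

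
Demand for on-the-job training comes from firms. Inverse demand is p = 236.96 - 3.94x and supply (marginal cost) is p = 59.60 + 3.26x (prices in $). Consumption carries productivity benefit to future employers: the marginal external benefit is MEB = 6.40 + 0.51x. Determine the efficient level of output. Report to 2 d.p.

x* = 27.47

Social marginal benefit = demand + MEB = 243.36 - 3.43x.
Set SMB = MC: 243.36 - 3.43x = 59.60 + 3.26x → x* = 27.4679.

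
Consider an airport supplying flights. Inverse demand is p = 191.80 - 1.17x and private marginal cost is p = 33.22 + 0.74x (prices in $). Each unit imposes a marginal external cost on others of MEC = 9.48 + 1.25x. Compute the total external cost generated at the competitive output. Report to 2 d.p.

Market equilibrium (private): 33.22 + 0.74x = 191.80 - 1.17x → x_m = 83.0262.
Total external cost = ∫₀^{x_m} (9.48 + 1.25x) dx = 9.48×83.0262 + ½×1.25×83.0262² = 5095.4321.

$5095.43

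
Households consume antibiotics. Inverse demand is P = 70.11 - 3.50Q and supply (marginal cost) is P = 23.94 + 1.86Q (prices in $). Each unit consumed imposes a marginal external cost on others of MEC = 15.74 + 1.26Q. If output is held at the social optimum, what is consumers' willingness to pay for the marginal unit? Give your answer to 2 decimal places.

Social marginal benefit = demand − MEC = 54.37 - 4.76Q.
Set SMB = MC: 54.37 - 4.76Q = 23.94 + 1.86Q → Q* = 4.5967.
Consumer price on the demand curve at Q*: 70.11 − 3.50×4.5967 = 54.0216.

P = $54.02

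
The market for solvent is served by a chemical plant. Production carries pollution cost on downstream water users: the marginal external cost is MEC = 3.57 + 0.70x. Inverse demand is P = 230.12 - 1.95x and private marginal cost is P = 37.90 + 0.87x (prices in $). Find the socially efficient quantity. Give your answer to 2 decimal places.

Social marginal cost = private MC + MEC = 41.47 + 1.57x.
Set SMC = demand: 41.47 + 1.57x = 230.12 - 1.95x → x* = 53.5938.

x* = 53.59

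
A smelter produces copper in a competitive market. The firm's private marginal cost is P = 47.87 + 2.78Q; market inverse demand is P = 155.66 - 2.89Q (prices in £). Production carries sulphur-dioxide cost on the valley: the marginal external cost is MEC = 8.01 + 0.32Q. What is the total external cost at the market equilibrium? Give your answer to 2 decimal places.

Market equilibrium (private): 47.87 + 2.78Q = 155.66 - 2.89Q → Q_m = 19.0106.
Total external cost = ∫₀^{Q_m} (8.01 + 0.32Q) dQ = 8.01×19.0106 + ½×0.32×19.0106² = 210.0994.

£210.10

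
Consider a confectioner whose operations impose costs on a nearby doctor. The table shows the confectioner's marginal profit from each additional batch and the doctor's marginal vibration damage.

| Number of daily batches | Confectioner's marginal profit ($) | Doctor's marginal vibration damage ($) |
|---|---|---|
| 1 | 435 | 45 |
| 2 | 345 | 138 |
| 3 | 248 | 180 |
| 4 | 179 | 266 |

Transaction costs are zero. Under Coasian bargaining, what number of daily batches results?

3

Bargaining reaches the level where marginal profit last exceeds marginal vibration damage.
That holds through level 3 (248 ≥ 180) but not at 4 (179 < 266).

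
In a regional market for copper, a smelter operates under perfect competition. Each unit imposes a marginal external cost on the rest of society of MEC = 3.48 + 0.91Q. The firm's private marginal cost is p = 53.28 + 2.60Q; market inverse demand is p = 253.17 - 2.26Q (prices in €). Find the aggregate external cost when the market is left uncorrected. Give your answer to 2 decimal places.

Market equilibrium (private): 53.28 + 2.60Q = 253.17 - 2.26Q → Q_m = 41.1296.
Total external cost = ∫₀^{Q_m} (3.48 + 0.91Q) dQ = 3.48×41.1296 + ½×0.91×41.1296² = 912.8290.

€912.83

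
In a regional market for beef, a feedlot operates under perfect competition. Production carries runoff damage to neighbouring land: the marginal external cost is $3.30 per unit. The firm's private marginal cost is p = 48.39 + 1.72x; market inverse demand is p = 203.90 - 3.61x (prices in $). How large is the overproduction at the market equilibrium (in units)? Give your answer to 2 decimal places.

0.62 units

Market equilibrium (private): 48.39 + 1.72x = 203.90 - 3.61x → x_m = 29.1764.
Social marginal cost = private MC + MEC = 51.69 + 1.72x.
Set SMC = demand: 51.69 + 1.72x = 203.90 - 3.61x → x* = 28.5572.
Gap = |29.1764 − 28.5572| = 0.6192.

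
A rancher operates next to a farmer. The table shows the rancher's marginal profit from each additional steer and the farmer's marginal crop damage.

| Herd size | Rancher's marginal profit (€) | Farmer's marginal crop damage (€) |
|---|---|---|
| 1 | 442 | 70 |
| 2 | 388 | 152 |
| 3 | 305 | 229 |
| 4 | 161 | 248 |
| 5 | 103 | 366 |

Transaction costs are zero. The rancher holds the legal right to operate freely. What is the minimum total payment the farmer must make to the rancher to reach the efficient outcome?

Left alone the rancher would choose level 5 (marginal profit stays positive).
Efficient level: k* = 3 (marginal profit ≥ marginal crop damage through 3).
The farmer must at least cover the rancher's forgone profit from cutting 5→3: 161 + 103 = 264.

€264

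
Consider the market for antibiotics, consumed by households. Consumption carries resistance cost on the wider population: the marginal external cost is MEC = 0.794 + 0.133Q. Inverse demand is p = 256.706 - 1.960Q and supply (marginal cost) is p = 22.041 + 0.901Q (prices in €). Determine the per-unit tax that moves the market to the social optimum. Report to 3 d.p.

tax = €11.183 per unit

Social marginal benefit = demand − MEC = 255.912 - 2.093Q.
Set SMB = MC: 255.912 - 2.093Q = 22.041 + 0.901Q → Q* = 78.1132.
The Pigouvian tax equals MEC at Q*: 0.794 + 0.133×78.1132 = 11.1831.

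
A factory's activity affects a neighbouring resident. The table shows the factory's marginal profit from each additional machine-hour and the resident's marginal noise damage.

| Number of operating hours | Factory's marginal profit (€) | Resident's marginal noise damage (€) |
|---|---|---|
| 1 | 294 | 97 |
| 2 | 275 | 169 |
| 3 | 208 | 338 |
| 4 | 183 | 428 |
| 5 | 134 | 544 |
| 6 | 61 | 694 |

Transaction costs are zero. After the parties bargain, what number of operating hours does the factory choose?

Bargaining reaches the level where marginal profit last exceeds marginal noise damage.
That holds through level 2 (275 ≥ 169) but not at 3 (208 < 338).

2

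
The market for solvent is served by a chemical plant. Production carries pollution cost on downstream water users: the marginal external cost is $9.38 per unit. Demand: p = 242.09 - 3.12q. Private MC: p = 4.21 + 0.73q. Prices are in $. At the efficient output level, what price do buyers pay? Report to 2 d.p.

P = $56.92

Social marginal cost = private MC + MEC = 13.59 + 0.73q.
Set SMC = demand: 13.59 + 0.73q = 242.09 - 3.12q → q* = 59.3506.
Consumer price on the demand curve at q*: 242.09 − 3.12×59.3506 = 56.9161.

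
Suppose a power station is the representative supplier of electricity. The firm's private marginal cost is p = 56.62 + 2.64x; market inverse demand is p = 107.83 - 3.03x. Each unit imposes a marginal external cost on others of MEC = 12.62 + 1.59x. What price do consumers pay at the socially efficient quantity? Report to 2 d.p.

Social marginal cost = private MC + MEC = 69.24 + 4.23x.
Set SMC = demand: 69.24 + 4.23x = 107.83 - 3.03x → x* = 5.3154.
Consumer price on the demand curve at x*: 107.83 − 3.03×5.3154 = 91.7243.

P = 91.72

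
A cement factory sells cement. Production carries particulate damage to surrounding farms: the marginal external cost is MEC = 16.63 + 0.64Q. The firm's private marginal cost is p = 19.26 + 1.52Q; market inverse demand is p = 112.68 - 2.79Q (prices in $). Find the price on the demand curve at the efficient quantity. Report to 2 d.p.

Social marginal cost = private MC + MEC = 35.89 + 2.16Q.
Set SMC = demand: 35.89 + 2.16Q = 112.68 - 2.79Q → Q* = 15.5131.
Consumer price on the demand curve at Q*: 112.68 − 2.79×15.5131 = 69.3985.

P = $69.40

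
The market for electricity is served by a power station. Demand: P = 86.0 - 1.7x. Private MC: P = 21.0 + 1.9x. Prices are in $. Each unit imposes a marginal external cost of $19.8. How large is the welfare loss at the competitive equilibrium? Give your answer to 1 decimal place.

Market equilibrium (private): 21.0 + 1.9x = 86.0 - 1.7x → x_m = 18.0556.
Social marginal cost = private MC + MEC = 40.8 + 1.9x.
Set SMC = demand: 40.8 + 1.9x = 86.0 - 1.7x → x* = 12.5556.
Height of the DWL triangle at x_m is SMC(x_m) − demand(x_m) = MEC(x_m) = 19.8000.
DWL = ½ × 5.5000 × 19.8000 = 54.4500.

DWL = $54.5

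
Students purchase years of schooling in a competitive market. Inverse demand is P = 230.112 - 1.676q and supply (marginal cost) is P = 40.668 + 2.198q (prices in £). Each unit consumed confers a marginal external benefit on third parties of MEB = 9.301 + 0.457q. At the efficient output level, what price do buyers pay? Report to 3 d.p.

P = £132.630

Social marginal benefit = demand + MEB = 239.413 - 1.219q.
Set SMB = MC: 239.413 - 1.219q = 40.668 + 2.198q → q* = 58.1636.
Consumer price on the demand curve at q*: 230.112 − 1.676×58.1636 = 132.6298.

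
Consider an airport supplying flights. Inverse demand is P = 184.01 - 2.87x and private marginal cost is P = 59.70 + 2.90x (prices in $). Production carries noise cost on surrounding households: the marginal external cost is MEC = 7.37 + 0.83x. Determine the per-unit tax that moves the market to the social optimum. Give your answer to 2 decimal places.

tax = $22.08 per unit

Social marginal cost = private MC + MEC = 67.07 + 3.73x.
Set SMC = demand: 67.07 + 3.73x = 184.01 - 2.87x → x* = 17.7182.
The Pigouvian tax equals MEC at x*: 7.37 + 0.83×17.7182 = 22.0761.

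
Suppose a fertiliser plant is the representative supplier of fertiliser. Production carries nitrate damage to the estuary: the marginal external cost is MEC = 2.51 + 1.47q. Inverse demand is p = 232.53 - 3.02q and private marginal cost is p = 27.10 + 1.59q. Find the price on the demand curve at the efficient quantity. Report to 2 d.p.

P = 131.74

Social marginal cost = private MC + MEC = 29.61 + 3.06q.
Set SMC = demand: 29.61 + 3.06q = 232.53 - 3.02q → q* = 33.3750.
Consumer price on the demand curve at q*: 232.53 − 3.02×33.3750 = 131.7375.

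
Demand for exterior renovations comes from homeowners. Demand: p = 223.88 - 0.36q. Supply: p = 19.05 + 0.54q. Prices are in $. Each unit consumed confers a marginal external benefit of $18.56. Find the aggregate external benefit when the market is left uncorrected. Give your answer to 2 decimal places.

$4224.05

Market equilibrium (private): 19.05 + 0.54q = 223.88 - 0.36q → q_m = 227.5889.
Total external benefit = MEB × q_m = 18.56 × 227.5889 = 4224.0500.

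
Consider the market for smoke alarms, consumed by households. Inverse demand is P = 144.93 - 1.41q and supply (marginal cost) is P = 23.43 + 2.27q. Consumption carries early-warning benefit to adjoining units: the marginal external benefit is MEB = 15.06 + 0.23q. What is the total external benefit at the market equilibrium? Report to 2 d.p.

622.58

Market equilibrium (private): 23.43 + 2.27q = 144.93 - 1.41q → q_m = 33.0163.
Total external benefit = ∫₀^{q_m} (15.06 + 0.23q) dq = 15.06×33.0163 + ½×0.23×33.0163² = 622.5842.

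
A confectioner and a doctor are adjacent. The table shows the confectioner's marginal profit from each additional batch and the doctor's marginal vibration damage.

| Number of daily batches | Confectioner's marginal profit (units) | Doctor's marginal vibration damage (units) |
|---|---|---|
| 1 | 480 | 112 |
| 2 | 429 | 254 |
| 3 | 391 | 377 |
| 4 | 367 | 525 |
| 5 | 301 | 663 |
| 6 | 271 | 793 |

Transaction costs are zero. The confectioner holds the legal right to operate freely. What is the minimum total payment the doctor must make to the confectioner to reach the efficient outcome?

939

Left alone the confectioner would choose level 6 (marginal profit stays positive).
Efficient level: k* = 3 (marginal profit ≥ marginal vibration damage through 3).
The doctor must at least cover the confectioner's forgone profit from cutting 6→3: 367 + 301 + 271 = 939.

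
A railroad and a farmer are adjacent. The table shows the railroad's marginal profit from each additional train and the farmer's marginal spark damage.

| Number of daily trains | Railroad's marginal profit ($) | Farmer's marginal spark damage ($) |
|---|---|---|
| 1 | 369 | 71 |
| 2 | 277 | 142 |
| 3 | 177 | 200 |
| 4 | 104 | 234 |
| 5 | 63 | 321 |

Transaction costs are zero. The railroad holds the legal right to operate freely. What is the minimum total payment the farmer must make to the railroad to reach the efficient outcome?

Left alone the railroad would choose level 5 (marginal profit stays positive).
Efficient level: k* = 2 (marginal profit ≥ marginal spark damage through 2).
The farmer must at least cover the railroad's forgone profit from cutting 5→2: 177 + 104 + 63 = 344.

$344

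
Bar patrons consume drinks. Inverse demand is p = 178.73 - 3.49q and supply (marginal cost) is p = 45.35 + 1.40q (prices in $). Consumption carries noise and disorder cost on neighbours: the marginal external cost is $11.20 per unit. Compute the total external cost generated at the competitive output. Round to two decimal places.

$305.49

Market equilibrium (private): 45.35 + 1.40q = 178.73 - 3.49q → q_m = 27.2761.
Total external cost = MEC × q_m = 11.20 × 27.2761 = 305.4923.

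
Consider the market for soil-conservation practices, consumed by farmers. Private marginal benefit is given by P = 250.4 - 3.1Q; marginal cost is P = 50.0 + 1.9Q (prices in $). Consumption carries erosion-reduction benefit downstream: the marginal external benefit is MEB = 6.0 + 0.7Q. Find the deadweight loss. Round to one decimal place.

DWL = $134.9

Market equilibrium (private): 50.0 + 1.9Q = 250.4 - 3.1Q → Q_m = 40.0800.
Social marginal benefit = demand + MEB = 256.4 - 2.4Q.
Set SMB = MC: 256.4 - 2.4Q = 50.0 + 1.9Q → Q* = 48.0000.
The welfare-loss triangle has base |Q_m − Q*| and height MEB(Q_m) (the vertical gap between SMB and MC is zero at Q* and MEB at Q_m).
DWL = ½ × 7.9200 × 34.0560 = 134.8618.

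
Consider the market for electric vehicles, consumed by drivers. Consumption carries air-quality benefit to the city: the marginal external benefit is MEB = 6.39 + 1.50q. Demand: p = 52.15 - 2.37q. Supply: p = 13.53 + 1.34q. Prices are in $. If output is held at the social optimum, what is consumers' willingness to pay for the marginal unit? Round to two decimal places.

Social marginal benefit = demand + MEB = 58.54 - 0.87q.
Set SMB = MC: 58.54 - 0.87q = 13.53 + 1.34q → q* = 20.3665.
Consumer price on the demand curve at q*: 52.15 − 2.37×20.3665 = 3.8814.

P = $3.88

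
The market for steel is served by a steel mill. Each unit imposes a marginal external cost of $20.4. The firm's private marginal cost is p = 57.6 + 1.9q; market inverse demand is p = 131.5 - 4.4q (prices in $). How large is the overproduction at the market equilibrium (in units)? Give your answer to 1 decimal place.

Market equilibrium (private): 57.6 + 1.9q = 131.5 - 4.4q → q_m = 11.7302.
Social marginal cost = private MC + MEC = 78.0 + 1.9q.
Set SMC = demand: 78.0 + 1.9q = 131.5 - 4.4q → q* = 8.4921.
Gap = |11.7302 − 8.4921| = 3.2381.

3.2 units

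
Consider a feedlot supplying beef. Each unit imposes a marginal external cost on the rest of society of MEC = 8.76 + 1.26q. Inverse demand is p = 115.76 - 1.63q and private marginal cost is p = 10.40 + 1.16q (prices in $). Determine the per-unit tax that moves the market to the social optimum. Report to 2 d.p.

tax = $38.81 per unit

Social marginal cost = private MC + MEC = 19.16 + 2.42q.
Set SMC = demand: 19.16 + 2.42q = 115.76 - 1.63q → q* = 23.8519.
The Pigouvian tax equals MEC at q*: 8.76 + 1.26×23.8519 = 38.8134.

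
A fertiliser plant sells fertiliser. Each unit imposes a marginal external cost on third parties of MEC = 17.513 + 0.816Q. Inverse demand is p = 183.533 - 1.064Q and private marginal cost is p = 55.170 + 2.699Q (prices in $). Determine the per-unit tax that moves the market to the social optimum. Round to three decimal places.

tax = $37.267 per unit

Social marginal cost = private MC + MEC = 72.683 + 3.515Q.
Set SMC = demand: 72.683 + 3.515Q = 183.533 - 1.064Q → Q* = 24.2083.
The Pigouvian tax equals MEC at Q*: 17.513 + 0.816×24.2083 = 37.2670.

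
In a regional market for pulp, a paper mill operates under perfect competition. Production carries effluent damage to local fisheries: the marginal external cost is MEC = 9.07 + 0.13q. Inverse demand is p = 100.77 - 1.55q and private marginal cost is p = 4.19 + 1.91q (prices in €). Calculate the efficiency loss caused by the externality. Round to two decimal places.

Market equilibrium (private): 4.19 + 1.91q = 100.77 - 1.55q → q_m = 27.9133.
Social marginal cost = private MC + MEC = 13.26 + 2.04q.
Set SMC = demand: 13.26 + 2.04q = 100.77 - 1.55q → q* = 24.3760.
The loss is the area between SMC and demand from q* to q_m; with linear curves that's a triangle of height MEC(q_m).
DWL = ½ × 3.5373 × 12.6987 = 22.4596.

DWL = €22.46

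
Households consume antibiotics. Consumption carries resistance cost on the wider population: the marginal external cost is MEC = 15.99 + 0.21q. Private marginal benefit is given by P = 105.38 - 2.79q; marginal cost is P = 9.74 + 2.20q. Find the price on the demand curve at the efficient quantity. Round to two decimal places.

P = 62.64

Social marginal benefit = demand − MEC = 89.39 - 3.00q.
Set SMB = MC: 89.39 - 3.00q = 9.74 + 2.20q → q* = 15.3173.
Consumer price on the demand curve at q*: 105.38 − 2.79×15.3173 = 62.6447.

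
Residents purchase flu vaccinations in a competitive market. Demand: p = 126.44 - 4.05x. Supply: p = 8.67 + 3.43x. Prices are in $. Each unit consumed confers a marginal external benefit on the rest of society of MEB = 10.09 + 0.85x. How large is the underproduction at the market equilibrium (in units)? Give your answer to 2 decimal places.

3.54 units

Market equilibrium (private): 8.67 + 3.43x = 126.44 - 4.05x → x_m = 15.7447.
Social marginal benefit = demand + MEB = 136.53 - 3.20x.
Set SMB = MC: 136.53 - 3.20x = 8.67 + 3.43x → x* = 19.2851.
Gap = |15.7447 − 19.2851| = 3.5404.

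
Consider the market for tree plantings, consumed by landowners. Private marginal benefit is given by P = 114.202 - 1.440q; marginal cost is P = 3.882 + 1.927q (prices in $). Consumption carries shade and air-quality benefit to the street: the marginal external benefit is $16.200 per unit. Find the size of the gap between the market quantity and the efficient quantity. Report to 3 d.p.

Market equilibrium (private): 3.882 + 1.927q = 114.202 - 1.440q → q_m = 32.7651.
Social marginal benefit = demand + MEB = 130.402 - 1.440q.
Set SMB = MC: 130.402 - 1.440q = 3.882 + 1.927q → q* = 37.5765.
Gap = |32.7651 − 37.5765| = 4.8114.

4.811 units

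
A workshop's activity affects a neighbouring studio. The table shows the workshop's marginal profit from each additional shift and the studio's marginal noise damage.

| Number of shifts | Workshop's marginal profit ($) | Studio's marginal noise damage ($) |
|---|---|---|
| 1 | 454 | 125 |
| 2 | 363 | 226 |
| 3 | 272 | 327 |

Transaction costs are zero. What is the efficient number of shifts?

2

Bargaining reaches the level where marginal profit last exceeds marginal noise damage.
That holds through level 2 (363 ≥ 226) but not at 3 (272 < 327).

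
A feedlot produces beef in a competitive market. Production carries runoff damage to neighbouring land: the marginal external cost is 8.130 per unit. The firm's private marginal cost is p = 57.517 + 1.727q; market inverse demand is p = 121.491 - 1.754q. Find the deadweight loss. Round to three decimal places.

DWL = 9.494

Market equilibrium (private): 57.517 + 1.727q = 121.491 - 1.754q → q_m = 18.3781.
Social marginal cost = private MC + MEC = 65.647 + 1.727q.
Set SMC = demand: 65.647 + 1.727q = 121.491 - 1.754q → q* = 16.0425.
The loss is the area between SMC and demand from q* to q_m; with linear curves that's a triangle of height MEC(q_m).
DWL = ½ × 2.3356 × 8.1300 = 9.4942.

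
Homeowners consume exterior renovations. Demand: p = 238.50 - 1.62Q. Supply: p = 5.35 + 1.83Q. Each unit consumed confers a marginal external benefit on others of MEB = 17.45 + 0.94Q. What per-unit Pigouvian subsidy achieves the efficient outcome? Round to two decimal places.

Social marginal benefit = demand + MEB = 255.95 - 0.68Q.
Set SMB = MC: 255.95 - 0.68Q = 5.35 + 1.83Q → Q* = 99.8406.
The Pigouvian subsidy equals MEB at Q*: 17.45 + 0.94×99.8406 = 111.3002.

subsidy = 111.30 per unit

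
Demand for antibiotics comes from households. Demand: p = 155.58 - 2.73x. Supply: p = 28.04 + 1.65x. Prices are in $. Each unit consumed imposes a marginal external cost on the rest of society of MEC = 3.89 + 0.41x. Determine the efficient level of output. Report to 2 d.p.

Social marginal benefit = demand − MEC = 151.69 - 3.14x.
Set SMB = MC: 151.69 - 3.14x = 28.04 + 1.65x → x* = 25.8142.

x* = 25.81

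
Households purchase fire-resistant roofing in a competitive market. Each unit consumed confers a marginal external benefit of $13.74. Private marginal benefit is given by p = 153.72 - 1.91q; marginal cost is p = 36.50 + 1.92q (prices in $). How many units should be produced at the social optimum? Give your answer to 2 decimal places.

Social marginal benefit = demand + MEB = 167.46 - 1.91q.
Set SMB = MC: 167.46 - 1.91q = 36.50 + 1.92q → q* = 34.1932.

q* = 34.19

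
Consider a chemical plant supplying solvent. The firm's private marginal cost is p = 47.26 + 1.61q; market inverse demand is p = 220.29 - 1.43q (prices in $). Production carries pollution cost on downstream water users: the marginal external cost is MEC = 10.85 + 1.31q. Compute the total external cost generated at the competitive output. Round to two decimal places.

$2739.52

Market equilibrium (private): 47.26 + 1.61q = 220.29 - 1.43q → q_m = 56.9178.
Total external cost = ∫₀^{q_m} (10.85 + 1.31q) dq = 10.85×56.9178 + ½×1.31×56.9178² = 2739.5197.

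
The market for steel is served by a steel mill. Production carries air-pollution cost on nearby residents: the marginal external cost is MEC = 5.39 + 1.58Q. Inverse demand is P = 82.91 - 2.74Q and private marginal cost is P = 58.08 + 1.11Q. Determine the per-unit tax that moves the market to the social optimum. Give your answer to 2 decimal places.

tax = 11.05 per unit

Social marginal cost = private MC + MEC = 63.47 + 2.69Q.
Set SMC = demand: 63.47 + 2.69Q = 82.91 - 2.74Q → Q* = 3.5801.
The Pigouvian tax equals MEC at Q*: 5.39 + 1.58×3.5801 = 11.0466.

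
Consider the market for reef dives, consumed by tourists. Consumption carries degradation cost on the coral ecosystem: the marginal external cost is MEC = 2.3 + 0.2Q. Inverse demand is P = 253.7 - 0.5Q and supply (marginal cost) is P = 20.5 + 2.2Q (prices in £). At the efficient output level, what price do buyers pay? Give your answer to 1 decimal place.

Social marginal benefit = demand − MEC = 251.4 - 0.7Q.
Set SMB = MC: 251.4 - 0.7Q = 20.5 + 2.2Q → Q* = 79.6207.
Consumer price on the demand curve at Q*: 253.7 − 0.5×79.6207 = 213.8897.

P = £213.9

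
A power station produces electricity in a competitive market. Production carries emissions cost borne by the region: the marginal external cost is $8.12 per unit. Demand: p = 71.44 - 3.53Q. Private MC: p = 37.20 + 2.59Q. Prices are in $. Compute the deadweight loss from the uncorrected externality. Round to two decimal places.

Market equilibrium (private): 37.20 + 2.59Q = 71.44 - 3.53Q → Q_m = 5.5948.
Social marginal cost = private MC + MEC = 45.32 + 2.59Q.
Set SMC = demand: 45.32 + 2.59Q = 71.44 - 3.53Q → Q* = 4.2680.
The welfare-loss triangle has base |Q_m − Q*| and height MEC(Q_m) (the vertical gap between SMC and demand is zero at Q* and MEC at Q_m).
DWL = ½ × 1.3268 × 8.1200 = 5.3868.

DWL = $5.39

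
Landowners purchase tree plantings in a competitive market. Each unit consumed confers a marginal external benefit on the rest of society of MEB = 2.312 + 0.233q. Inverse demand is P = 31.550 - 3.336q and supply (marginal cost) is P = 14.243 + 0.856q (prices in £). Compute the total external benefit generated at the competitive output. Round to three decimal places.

Market equilibrium (private): 14.243 + 0.856q = 31.550 - 3.336q → q_m = 4.1286.
Total external benefit = ∫₀^{q_m} (2.312 + 0.233q) dq = 2.312×4.1286 + ½×0.233×4.1286² = 11.5311.

£11.531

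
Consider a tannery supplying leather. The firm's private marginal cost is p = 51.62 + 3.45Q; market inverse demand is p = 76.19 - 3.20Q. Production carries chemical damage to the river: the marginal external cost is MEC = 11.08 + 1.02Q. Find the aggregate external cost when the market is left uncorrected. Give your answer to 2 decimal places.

Market equilibrium (private): 51.62 + 3.45Q = 76.19 - 3.20Q → Q_m = 3.6947.
Total external cost = ∫₀^{Q_m} (11.08 + 1.02Q) dQ = 11.08×3.6947 + ½×1.02×3.6947² = 47.8992.

47.90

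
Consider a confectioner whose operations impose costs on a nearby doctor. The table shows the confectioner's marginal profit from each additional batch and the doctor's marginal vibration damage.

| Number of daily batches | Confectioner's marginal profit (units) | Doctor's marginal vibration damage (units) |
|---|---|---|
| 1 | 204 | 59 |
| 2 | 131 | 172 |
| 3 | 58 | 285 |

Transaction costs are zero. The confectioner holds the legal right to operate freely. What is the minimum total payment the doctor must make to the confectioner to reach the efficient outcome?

Left alone the confectioner would choose level 3 (marginal profit stays positive).
Efficient level: k* = 1 (marginal profit ≥ marginal vibration damage through 1).
The doctor must at least cover the confectioner's forgone profit from cutting 3→1: 131 + 58 = 189.

189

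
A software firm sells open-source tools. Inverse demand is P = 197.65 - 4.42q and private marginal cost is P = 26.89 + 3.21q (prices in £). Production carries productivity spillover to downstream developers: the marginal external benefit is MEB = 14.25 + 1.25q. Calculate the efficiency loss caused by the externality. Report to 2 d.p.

DWL = £139.73

Market equilibrium (private): 26.89 + 3.21q = 197.65 - 4.42q → q_m = 22.3801.
Social marginal cost = private MC − MEB = 12.64 + 1.96q.
Set SMC = demand: 12.64 + 1.96q = 197.65 - 4.42q → q* = 28.9984.
The welfare-loss triangle has base |q_m − q*| and height MEB(q_m) (the vertical gap between SMC and demand is zero at q* and MEB at q_m).
DWL = ½ × 6.6183 × 42.2251 = 139.7292.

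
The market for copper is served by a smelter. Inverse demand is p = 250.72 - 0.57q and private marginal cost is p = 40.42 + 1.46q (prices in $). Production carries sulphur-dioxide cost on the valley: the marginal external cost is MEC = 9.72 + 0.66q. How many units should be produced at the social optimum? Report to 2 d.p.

q* = 74.57

Social marginal cost = private MC + MEC = 50.14 + 2.12q.
Set SMC = demand: 50.14 + 2.12q = 250.72 - 0.57q → q* = 74.5651.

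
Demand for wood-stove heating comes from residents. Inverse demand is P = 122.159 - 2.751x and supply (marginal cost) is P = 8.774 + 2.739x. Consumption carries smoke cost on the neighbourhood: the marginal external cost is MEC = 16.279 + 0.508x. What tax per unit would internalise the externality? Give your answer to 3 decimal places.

Social marginal benefit = demand − MEC = 105.880 - 3.259x.
Set SMB = MC: 105.880 - 3.259x = 8.774 + 2.739x → x* = 16.1897.
The Pigouvian tax equals MEC at x*: 16.279 + 0.508×16.1897 = 24.5034.

tax = 24.503 per unit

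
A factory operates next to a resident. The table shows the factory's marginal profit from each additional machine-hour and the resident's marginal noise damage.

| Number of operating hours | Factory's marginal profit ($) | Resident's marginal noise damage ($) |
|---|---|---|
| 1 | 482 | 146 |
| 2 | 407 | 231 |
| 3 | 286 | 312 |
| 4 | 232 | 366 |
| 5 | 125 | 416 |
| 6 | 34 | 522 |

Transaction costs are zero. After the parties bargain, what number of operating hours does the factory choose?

2

Bargaining reaches the level where marginal profit last exceeds marginal noise damage.
That holds through level 2 (407 ≥ 231) but not at 3 (286 < 312).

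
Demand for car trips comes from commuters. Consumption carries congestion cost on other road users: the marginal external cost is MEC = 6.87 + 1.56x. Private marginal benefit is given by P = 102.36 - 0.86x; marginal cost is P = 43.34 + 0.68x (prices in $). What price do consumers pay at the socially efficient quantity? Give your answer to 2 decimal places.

Social marginal benefit = demand − MEC = 95.49 - 2.42x.
Set SMB = MC: 95.49 - 2.42x = 43.34 + 0.68x → x* = 16.8226.
Consumer price on the demand curve at x*: 102.36 − 0.86×16.8226 = 87.8926.

P = $87.89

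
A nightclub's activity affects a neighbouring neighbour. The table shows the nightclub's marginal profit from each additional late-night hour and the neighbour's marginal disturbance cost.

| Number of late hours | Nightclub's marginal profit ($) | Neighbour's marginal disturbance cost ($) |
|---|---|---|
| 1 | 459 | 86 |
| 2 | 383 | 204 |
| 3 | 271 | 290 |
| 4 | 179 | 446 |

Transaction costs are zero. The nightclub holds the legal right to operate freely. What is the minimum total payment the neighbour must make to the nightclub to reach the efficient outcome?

$450

Left alone the nightclub would choose level 4 (marginal profit stays positive).
Efficient level: k* = 2 (marginal profit ≥ marginal disturbance cost through 2).
The neighbour must at least cover the nightclub's forgone profit from cutting 4→2: 271 + 179 = 450.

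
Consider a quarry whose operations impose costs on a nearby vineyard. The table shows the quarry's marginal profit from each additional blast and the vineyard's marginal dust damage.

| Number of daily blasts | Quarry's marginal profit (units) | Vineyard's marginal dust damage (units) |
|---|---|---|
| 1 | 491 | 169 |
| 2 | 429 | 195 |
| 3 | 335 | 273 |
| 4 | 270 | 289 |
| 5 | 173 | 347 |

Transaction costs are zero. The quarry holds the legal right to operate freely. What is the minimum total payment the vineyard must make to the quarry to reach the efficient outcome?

Left alone the quarry would choose level 5 (marginal profit stays positive).
Efficient level: k* = 3 (marginal profit ≥ marginal dust damage through 3).
The vineyard must at least cover the quarry's forgone profit from cutting 5→3: 270 + 173 = 443.

443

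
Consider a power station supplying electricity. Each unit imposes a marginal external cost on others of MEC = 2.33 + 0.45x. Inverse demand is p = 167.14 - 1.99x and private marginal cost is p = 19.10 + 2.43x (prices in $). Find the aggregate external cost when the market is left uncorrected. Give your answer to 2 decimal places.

$330.44

Market equilibrium (private): 19.10 + 2.43x = 167.14 - 1.99x → x_m = 33.4932.
Total external cost = ∫₀^{x_m} (2.33 + 0.45x) dx = 2.33×33.4932 + ½×0.45×33.4932² = 330.4429.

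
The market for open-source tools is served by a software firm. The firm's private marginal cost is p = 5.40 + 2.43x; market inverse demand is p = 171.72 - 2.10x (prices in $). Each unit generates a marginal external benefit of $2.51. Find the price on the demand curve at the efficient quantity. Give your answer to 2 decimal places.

Social marginal cost = private MC − MEB = 2.89 + 2.43x.
Set SMC = demand: 2.89 + 2.43x = 171.72 - 2.10x → x* = 37.2693.
Consumer price on the demand curve at x*: 171.72 − 2.10×37.2693 = 93.4545.

P = $93.45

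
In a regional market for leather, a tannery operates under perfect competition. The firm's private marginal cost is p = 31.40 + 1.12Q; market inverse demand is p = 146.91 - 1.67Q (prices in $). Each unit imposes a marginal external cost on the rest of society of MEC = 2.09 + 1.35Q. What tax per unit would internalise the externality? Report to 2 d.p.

tax = $39.07 per unit

Social marginal cost = private MC + MEC = 33.49 + 2.47Q.
Set SMC = demand: 33.49 + 2.47Q = 146.91 - 1.67Q → Q* = 27.3961.
The Pigouvian tax equals MEC at Q*: 2.09 + 1.35×27.3961 = 39.0747.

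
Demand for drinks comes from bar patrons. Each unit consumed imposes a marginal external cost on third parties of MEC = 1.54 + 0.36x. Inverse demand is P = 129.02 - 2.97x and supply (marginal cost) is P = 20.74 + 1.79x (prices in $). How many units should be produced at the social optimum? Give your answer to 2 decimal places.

Social marginal benefit = demand − MEC = 127.48 - 3.33x.
Set SMB = MC: 127.48 - 3.33x = 20.74 + 1.79x → x* = 20.8477.

x* = 20.85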